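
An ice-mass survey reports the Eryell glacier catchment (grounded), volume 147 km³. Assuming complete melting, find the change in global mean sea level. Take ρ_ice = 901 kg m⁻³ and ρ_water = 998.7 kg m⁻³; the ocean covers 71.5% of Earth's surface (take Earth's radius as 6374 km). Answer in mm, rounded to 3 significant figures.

Eryell: 147 km³ × (901/998.7) = 132.6 km³ of water.
Spread over 3.65×10^14 m² of ocean, Δh = 1.326×10^11 / 3.65×10^14 = 3.63×10^-4 m = 0.363 mm.

≈ 0.363 mm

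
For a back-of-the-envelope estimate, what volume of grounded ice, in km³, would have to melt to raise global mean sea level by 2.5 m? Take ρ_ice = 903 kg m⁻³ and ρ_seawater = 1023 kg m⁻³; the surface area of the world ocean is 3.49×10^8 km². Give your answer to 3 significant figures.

Required water volume = Δh × A = 2.5 m × 3.49×10^14 m² = 8.725×10^14 m³ = 8.725×10^5 km³.
Ice volume = water volume × ρ_w/ρ_ice = 8.725×10^5 × 1023/903 = 9.88×10^5 km³.

≈ 9.88×10^5 km³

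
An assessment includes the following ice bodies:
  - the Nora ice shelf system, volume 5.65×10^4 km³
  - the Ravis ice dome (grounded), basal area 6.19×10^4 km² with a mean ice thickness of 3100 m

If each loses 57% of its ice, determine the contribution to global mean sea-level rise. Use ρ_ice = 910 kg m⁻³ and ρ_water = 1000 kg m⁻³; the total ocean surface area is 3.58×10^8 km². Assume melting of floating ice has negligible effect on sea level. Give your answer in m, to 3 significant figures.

The Nora ice shelf system is floating and already displaces its own weight of water, so its melt adds essentially nothing to sea level.
Ravis: ice volume = 6.19×10^4 km² × 3100 m = 1.919×10^5 km³; 0.57 × 1.919×10^5 × (910/1000) = 9.953×10^4 km³ of water.
Total added water ≈ 9.953×10^13 m³ over 3.58×10^14 m² → Δh = 0.278 m.

≈ 0.278 m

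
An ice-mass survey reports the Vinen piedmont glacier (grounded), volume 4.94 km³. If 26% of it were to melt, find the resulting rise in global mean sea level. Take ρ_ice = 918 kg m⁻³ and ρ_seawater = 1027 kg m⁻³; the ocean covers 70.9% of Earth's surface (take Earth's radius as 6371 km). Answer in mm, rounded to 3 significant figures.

Vinen: 0.26 × 4.94 km³ × (918/1027) = 1.148 km³ of water.
Spread over 3.62×10^14 m² of ocean, Δh = 1.148×10^9 / 3.62×10^14 = 3.17×10^-6 m = 3.17×10^-3 mm.

≈ 3.17×10^-3 mm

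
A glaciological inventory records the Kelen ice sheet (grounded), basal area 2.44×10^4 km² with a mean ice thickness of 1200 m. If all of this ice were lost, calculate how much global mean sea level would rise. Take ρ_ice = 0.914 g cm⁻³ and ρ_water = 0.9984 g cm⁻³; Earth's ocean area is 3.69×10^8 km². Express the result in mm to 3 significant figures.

Kelen: ice volume = 2.44×10^4 km² × 1200 m = 2.928×10^4 km³; 2.928×10^4 × (914/998.4) = 2.680×10^4 km³ of water.
Spread over 3.69×10^14 m² of ocean, Δh = 2.680×10^13 / 3.69×10^14 = 0.0726 m = 72.6 mm.

≈ 72.6 mm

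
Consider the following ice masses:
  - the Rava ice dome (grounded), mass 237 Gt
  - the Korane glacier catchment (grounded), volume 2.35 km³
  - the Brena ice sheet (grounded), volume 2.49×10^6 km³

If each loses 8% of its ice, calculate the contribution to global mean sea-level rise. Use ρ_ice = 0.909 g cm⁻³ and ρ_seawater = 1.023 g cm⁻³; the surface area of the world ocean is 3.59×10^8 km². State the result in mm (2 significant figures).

≈ 490 mm

Rava: 0.08 × 237 Gt = 1.896×10^13 kg; dividing by ρ_w = 1.023 g cm⁻³ = 1023 kg m⁻³ gives 1.853×10^10 m³ of water.
Korane: 0.08 × 2.35 km³ × (909/1023) = 0.1670 km³ of water.
Brena: 0.08 × 2.49×10^6 km³ × (909/1023) = 1.770×10^5 km³ of water.
Total added water ≈ 1.770×10^14 m³ over 3.59×10^14 m² → Δh = 0.493 m = 490 mm.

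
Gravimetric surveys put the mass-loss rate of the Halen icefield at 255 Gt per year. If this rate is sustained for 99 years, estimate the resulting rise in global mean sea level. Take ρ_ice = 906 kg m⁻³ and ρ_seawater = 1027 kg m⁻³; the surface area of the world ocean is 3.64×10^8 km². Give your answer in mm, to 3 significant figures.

≈ 67.5 mm

Total mass lost = 255 Gt/yr × 99 yr = 2.524×10^4 Gt = 2.524×10^16 kg.
ρ_w = 1027 kg m⁻³, so water volume = 2.524×10^16 / 1027 = 2.458×10^13 m³.
Δh = 2.458×10^13 / 3.64×10^14 = 0.0675 m = 67.5 mm.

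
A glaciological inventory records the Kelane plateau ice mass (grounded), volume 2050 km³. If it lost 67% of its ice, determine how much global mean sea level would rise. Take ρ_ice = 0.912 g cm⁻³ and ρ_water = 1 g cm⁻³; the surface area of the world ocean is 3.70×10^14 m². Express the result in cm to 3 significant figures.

≈ 0.339 cm

Kelane: 0.67 × 2050 km³ × (912/1000) = 1253 km³ of water.
Spread over 3.70×10^14 m² of ocean, Δh = 1.253×10^12 / 3.70×10^14 = 3.39×10^-3 m = 0.339 cm.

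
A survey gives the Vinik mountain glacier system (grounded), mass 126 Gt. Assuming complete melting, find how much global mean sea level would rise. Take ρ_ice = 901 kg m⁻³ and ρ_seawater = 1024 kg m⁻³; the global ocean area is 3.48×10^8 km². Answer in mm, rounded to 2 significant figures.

≈ 0.35 mm

Vinik: 126 Gt = 1.260×10^14 kg; dividing by ρ_w = 1024 kg m⁻³ gives 1.230×10^11 m³ of water.
Spread over 3.48×10^14 m² of ocean, Δh = 1.230×10^11 / 3.48×10^14 = 3.54×10^-4 m = 0.35 mm.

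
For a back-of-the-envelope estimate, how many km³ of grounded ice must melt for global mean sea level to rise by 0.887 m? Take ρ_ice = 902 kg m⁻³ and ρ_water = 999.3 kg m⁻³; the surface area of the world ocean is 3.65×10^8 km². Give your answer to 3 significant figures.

Required water volume = Δh × A = 0.887 m × 3.65×10^14 m² = 3.238×10^14 m³ = 3.238×10^5 km³.
Ice volume = water volume × ρ_w/ρ_ice = 3.238×10^5 × 999.3/902 = 3.59×10^5 km³.

≈ 3.59×10^5 km³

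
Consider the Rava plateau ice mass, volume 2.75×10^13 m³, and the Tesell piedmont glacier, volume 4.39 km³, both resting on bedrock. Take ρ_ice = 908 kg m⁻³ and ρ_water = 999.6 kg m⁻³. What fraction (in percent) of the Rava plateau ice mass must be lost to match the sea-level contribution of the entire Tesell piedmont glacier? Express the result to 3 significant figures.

≈ 0.0160 %

Equal sea-level rise means equal mass of meltwater, i.e. equal mass of ice lost.
Ice mass of Tesell: 3.986×10^12 kg; ice mass of Rava: 2.497×10^16 kg.
Fraction required = 3.986×10^12 / 2.497×10^16 = 1.60×10^-4 → 0.0160 %.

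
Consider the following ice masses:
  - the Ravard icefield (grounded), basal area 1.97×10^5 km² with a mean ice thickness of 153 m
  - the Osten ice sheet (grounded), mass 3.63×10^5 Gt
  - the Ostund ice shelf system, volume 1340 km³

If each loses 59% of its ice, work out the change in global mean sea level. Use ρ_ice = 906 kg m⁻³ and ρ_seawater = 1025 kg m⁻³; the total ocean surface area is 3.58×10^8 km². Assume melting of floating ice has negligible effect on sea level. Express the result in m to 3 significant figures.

Ravard: ice volume = 1.97×10^5 km² × 153 m = 3.014×10^4 km³; 0.59 × 3.014×10^4 × (906/1025) = 1.572×10^4 km³ of water.
Osten: 0.59 × 3.63×10^5 Gt = 2.142×10^17 kg; dividing by ρ_w = 1025 kg m⁻³ gives 2.089×10^14 m³ of water.
The Ostund ice shelf system is floating and already displaces its own weight of water, so its melt adds essentially nothing to sea level.
Total added water ≈ 2.247×10^14 m³ over 3.58×10^14 m² → Δh = 0.628 m.

≈ 0.628 m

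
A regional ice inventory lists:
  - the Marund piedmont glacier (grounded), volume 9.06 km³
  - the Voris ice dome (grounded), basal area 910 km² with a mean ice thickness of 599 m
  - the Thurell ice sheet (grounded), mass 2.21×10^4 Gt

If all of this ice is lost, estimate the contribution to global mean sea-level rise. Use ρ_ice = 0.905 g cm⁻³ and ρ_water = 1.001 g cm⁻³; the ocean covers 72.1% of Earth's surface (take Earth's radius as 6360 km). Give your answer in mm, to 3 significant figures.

≈ 61.6 mm

Marund: 9.06 km³ × (905/1001) = 8.191 km³ of water.
Voris: ice volume = 910 km² × 599 m = 545.1 km³; 545.1 × (905/1001) = 492.8 km³ of water.
Thurell: 2.21×10^4 Gt = 2.210×10^16 kg; dividing by ρ_w = 1.001 g cm⁻³ = 1001 kg m⁻³ gives 2.208×10^13 m³ of water.
Total added water ≈ 2.258×10^13 m³ over 3.66×10^14 m² → Δh = 0.0616 m = 61.6 mm.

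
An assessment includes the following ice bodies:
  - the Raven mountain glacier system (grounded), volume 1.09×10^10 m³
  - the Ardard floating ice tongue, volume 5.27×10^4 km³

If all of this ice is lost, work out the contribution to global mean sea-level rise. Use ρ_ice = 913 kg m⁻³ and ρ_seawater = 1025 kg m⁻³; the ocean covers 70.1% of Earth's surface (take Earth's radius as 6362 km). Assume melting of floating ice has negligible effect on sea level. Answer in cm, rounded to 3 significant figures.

≈ 2.72×10^-3 cm

Raven: 1.09×10^10 m³ × (913/1025) = 9.709×10^9 m³ of water.
The Ardard floating ice tongue is floating and already displaces its own weight of water, so its melt adds essentially nothing to sea level.
Total added water ≈ 9.709×10^9 m³ over 3.57×10^14 m² → Δh = 2.72×10^-5 m = 2.72×10^-3 cm.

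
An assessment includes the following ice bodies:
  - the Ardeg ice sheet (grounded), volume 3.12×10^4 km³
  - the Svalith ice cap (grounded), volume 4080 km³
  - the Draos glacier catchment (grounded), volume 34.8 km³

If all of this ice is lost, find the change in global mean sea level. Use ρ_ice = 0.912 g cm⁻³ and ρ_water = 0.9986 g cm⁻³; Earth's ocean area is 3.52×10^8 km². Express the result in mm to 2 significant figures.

Ardeg: 3.12×10^4 km³ × (912/998.6) = 2.849×10^4 km³ of water.
Svalith: 4080 km³ × (912/998.6) = 3726 km³ of water.
Draos: 34.8 km³ × (912/998.6) = 31.78 km³ of water.
Total added water ≈ 3.225×10^13 m³ over 3.52×10^14 m² → Δh = 0.0916 m = 92 mm.

≈ 92 mm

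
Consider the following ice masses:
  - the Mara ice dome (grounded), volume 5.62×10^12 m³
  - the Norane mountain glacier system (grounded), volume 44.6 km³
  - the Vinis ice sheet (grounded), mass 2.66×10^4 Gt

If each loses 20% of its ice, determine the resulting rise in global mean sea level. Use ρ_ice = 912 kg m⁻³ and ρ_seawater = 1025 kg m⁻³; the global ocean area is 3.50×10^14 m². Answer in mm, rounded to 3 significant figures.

Mara: 0.2 × 5.62×10^12 m³ × (912/1025) = 1.000×10^12 m³ of water.
Norane: 0.2 × 44.6 km³ × (912/1025) = 7.937 km³ of water.
Vinis: 0.2 × 2.66×10^4 Gt = 5.320×10^15 kg; dividing by ρ_w = 1025 kg m⁻³ gives 5.190×10^12 m³ of water.
Total added water ≈ 6.198×10^12 m³ over 3.50×10^14 m² → Δh = 0.0177 m = 17.7 mm.

≈ 17.7 mm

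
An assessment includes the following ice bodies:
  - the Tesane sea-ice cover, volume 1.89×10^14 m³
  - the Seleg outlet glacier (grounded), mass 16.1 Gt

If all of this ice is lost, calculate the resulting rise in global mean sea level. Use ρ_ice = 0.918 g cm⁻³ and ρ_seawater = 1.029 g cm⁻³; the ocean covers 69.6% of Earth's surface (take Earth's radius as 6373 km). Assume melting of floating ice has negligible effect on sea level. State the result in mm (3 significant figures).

≈ 0.0440 mm

The Tesane sea-ice cover is floating and already displaces its own weight of water, so its melt adds essentially nothing to sea level.
Seleg: 16.1 Gt = 1.610×10^13 kg; dividing by ρ_w = 1.029 g cm⁻³ = 1029 kg m⁻³ gives 1.565×10^10 m³ of water.
Total added water ≈ 1.565×10^10 m³ over 3.55×10^14 m² → Δh = 4.40×10^-5 m = 0.0440 mm.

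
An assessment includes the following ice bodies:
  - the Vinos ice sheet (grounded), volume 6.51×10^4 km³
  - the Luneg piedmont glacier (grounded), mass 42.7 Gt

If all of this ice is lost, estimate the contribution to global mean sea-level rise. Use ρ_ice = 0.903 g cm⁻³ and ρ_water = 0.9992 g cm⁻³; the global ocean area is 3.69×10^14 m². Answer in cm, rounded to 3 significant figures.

Vinos: 6.51×10^4 km³ × (903/999.2) = 5.883×10^4 km³ of water.
Luneg: 42.7 Gt = 4.270×10^13 kg; dividing by ρ_w = 0.9992 g cm⁻³ = 999.2 kg m⁻³ gives 4.273×10^10 m³ of water.
Total added water ≈ 5.888×10^13 m³ over 3.69×10^14 m² → Δh = 0.160 m = 16.0 cm.

≈ 16.0 cm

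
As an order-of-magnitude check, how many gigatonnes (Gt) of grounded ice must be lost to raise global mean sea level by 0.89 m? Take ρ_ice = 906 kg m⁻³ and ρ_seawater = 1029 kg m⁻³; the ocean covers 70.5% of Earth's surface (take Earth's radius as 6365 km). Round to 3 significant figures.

≈ 3.29×10^5 Gt

Required water volume = Δh × A = 0.89 m × 3.59×10^14 m² = 3.194×10^14 m³.
ρ_w = 1029 kg m⁻³, so the mass of water = 3.194×10^14 m³ × 1029 kg m⁻³ = 3.287×10^17 kg = 3.29×10^5 Gt (and the same mass of ice, by conservation).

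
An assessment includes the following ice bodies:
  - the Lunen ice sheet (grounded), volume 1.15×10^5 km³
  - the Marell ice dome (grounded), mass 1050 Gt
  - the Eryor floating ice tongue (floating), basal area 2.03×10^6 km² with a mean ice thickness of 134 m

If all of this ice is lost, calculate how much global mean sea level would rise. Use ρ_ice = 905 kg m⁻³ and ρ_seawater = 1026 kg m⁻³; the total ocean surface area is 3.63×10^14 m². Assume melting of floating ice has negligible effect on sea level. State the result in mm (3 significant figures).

≈ 282 mm

Lunen: 1.15×10^5 km³ × (905/1026) = 1.014×10^5 km³ of water.
Marell: 1050 Gt = 1.050×10^15 kg; dividing by ρ_w = 1026 kg m⁻³ gives 1.023×10^12 m³ of water.
The Eryor floating ice tongue is floating and already displaces its own weight of water, so its melt adds essentially nothing to sea level.
Total added water ≈ 1.025×10^14 m³ over 3.63×10^14 m² → Δh = 0.282 m = 282 mm.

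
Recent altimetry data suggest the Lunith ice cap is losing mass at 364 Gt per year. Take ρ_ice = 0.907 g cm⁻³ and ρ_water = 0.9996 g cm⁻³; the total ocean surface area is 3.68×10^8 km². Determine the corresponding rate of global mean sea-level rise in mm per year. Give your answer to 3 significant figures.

ρ_w = 0.9996 g cm⁻³ = 999.6 kg m⁻³. Annual water volume added = 364 Gt / ρ_w = 3.640×10^14 kg / 999.6 kg m⁻³ = 3.641×10^11 m³.
Δh per year = 3.641×10^11 / 3.68×10^14 = 9.90×10^-4 m = 0.990 mm.

≈ 0.990 mm/yr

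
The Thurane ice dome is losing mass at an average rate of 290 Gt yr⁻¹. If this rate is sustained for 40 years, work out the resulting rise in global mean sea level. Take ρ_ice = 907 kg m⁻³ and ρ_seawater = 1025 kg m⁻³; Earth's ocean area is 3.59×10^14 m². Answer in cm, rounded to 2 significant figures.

≈ 3.2 cm

Total mass lost = 290 Gt/yr × 40 yr = 1.160×10^4 Gt = 1.160×10^16 kg.
ρ_w = 1025 kg m⁻³, so water volume = 1.160×10^16 / 1025 = 1.132×10^13 m³.
Δh = 1.132×10^13 / 3.59×10^14 = 0.0315 m = 3.2 cm.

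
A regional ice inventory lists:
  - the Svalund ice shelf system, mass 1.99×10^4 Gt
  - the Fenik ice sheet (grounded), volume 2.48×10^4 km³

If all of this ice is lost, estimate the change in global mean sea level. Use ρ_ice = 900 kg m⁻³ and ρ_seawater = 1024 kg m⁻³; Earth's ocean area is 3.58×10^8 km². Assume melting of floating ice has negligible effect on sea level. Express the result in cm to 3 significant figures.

≈ 6.09 cm

The Svalund ice shelf system is floating and already displaces its own weight of water, so its melt adds essentially nothing to sea level.
Fenik: 2.48×10^4 km³ × (900/1024) = 2.180×10^4 km³ of water.
Total added water ≈ 2.180×10^13 m³ over 3.58×10^14 m² → Δh = 0.0609 m = 6.09 cm.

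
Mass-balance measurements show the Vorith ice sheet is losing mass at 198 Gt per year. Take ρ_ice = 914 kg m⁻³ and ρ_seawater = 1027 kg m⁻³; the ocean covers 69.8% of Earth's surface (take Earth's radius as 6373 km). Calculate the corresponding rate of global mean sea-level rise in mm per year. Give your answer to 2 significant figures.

≈ 0.54 mm/yr

ρ_w = 1027 kg m⁻³. Annual water volume added = 198 Gt / ρ_w = 1.980×10^14 kg / 1027 kg m⁻³ = 1.928×10^11 m³.
Δh per year = 1.928×10^11 / 3.56×10^14 = 5.41×10^-4 m = 0.54 mm.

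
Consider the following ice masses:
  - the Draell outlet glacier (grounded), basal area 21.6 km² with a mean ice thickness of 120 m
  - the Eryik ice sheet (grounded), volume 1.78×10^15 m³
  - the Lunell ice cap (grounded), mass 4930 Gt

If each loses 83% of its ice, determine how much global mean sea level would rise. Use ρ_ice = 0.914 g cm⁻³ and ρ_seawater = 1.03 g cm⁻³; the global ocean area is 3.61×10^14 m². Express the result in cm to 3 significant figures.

Draell: ice volume = 21.6 km² × 120 m = 2.592 km³; 0.83 × 2.592 × (914/1030) = 1.909 km³ of water.
Eryik: 0.83 × 1.78×10^15 m³ × (914/1030) = 1.311×10^15 m³ of water.
Lunell: 0.83 × 4930 Gt = 4.092×10^15 kg; dividing by ρ_w = 1.03 g cm⁻³ = 1030 kg m⁻³ gives 3.973×10^12 m³ of water.
Total added water ≈ 1.315×10^15 m³ over 3.61×10^14 m² → Δh = 3.64 m = 364 cm.

≈ 364 cm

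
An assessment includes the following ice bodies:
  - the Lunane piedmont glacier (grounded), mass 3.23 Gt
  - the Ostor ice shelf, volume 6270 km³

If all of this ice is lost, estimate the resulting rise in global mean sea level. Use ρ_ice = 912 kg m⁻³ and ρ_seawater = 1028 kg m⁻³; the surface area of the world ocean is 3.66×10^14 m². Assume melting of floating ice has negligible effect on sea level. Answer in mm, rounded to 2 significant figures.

≈ 8.6×10^-3 mm

Lunane: 3.23 Gt = 3.230×10^12 kg; dividing by ρ_w = 1028 kg m⁻³ gives 3.142×10^9 m³ of water.
The Ostor ice shelf is floating and already displaces its own weight of water, so its melt adds essentially nothing to sea level.
Total added water ≈ 3.142×10^9 m³ over 3.66×10^14 m² → Δh = 8.58×10^-6 m = 8.6×10^-3 mm.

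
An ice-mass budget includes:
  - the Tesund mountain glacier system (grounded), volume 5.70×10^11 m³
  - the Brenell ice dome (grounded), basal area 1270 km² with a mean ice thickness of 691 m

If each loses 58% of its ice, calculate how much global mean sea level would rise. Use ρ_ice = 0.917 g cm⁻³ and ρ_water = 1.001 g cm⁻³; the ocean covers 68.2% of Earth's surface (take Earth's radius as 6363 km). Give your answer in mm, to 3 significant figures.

≈ 2.22 mm

Tesund: 0.58 × 5.70×10^11 m³ × (917/1001) = 3.029×10^11 m³ of water.
Brenell: ice volume = 1270 km² × 691 m = 877.6 km³; 0.58 × 877.6 × (917/1001) = 466.3 km³ of water.
Total added water ≈ 7.691×10^11 m³ over 3.47×10^14 m² → Δh = 2.22×10^-3 m = 2.22 mm.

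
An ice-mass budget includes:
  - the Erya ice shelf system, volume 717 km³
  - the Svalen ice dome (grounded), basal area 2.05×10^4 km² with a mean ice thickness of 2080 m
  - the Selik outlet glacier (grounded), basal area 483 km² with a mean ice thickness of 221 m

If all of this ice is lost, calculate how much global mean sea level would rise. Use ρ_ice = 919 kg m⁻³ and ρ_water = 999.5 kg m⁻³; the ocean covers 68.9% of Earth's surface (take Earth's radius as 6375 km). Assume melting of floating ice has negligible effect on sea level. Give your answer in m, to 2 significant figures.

≈ 0.11 m

The Erya ice shelf system is floating and already displaces its own weight of water, so its melt adds essentially nothing to sea level.
Svalen: ice volume = 2.05×10^4 km² × 2080 m = 4.264×10^4 km³; 4.264×10^4 × (919/999.5) = 3.921×10^4 km³ of water.
Selik: ice volume = 483 km² × 221 m = 106.7 km³; 106.7 × (919/999.5) = 98.15 km³ of water.
Total added water ≈ 3.930×10^13 m³ over 3.52×10^14 m² → Δh = 0.112 m.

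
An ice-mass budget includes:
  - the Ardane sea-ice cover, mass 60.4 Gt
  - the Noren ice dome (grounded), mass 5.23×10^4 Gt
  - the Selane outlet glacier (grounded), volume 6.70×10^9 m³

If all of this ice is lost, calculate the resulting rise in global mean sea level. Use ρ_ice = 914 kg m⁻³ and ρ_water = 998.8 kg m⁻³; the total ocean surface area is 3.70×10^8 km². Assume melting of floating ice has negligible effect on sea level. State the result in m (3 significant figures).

≈ 0.142 m

The Ardane sea-ice cover is floating and already displaces its own weight of water, so its melt adds essentially nothing to sea level.
Noren: 5.23×10^4 Gt = 5.230×10^16 kg; dividing by ρ_w = 998.8 kg m⁻³ gives 5.236×10^13 m³ of water.
Selane: 6.70×10^9 m³ × (914/998.8) = 6.131×10^9 m³ of water.
Total added water ≈ 5.237×10^13 m³ over 3.70×10^14 m² → Δh = 0.142 m.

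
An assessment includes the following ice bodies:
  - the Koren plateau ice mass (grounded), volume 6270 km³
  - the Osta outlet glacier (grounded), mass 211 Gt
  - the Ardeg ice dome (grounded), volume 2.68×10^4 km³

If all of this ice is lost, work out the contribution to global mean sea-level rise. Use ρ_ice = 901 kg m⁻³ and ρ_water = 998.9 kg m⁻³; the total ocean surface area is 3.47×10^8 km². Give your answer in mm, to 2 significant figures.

≈ 87 mm

Koren: 6270 km³ × (901/998.9) = 5655 km³ of water.
Osta: 211 Gt = 2.110×10^14 kg; dividing by ρ_w = 998.9 kg m⁻³ gives 2.112×10^11 m³ of water.
Ardeg: 2.68×10^4 km³ × (901/998.9) = 2.417×10^4 km³ of water.
Total added water ≈ 3.004×10^13 m³ over 3.47×10^14 m² → Δh = 0.0866 m = 87 mm.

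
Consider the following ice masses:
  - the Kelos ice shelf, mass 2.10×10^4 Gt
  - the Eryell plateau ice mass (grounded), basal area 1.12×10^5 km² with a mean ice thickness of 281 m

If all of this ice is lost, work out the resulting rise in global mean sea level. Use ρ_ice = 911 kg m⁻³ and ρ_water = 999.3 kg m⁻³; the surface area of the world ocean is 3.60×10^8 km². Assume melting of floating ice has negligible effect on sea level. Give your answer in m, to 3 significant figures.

≈ 0.0797 m

The Kelos ice shelf is floating and already displaces its own weight of water, so its melt adds essentially nothing to sea level.
Eryell: ice volume = 1.12×10^5 km² × 281 m = 3.147×10^4 km³; 3.147×10^4 × (911/999.3) = 2.869×10^4 km³ of water.
Total added water ≈ 2.869×10^13 m³ over 3.60×10^14 m² → Δh = 0.0797 m.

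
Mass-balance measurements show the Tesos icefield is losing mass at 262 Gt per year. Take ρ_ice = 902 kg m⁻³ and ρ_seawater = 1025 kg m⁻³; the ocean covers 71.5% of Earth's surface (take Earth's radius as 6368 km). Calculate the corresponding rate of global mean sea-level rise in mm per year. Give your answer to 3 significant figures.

ρ_w = 1025 kg m⁻³. Annual water volume added = 262 Gt / ρ_w = 2.620×10^14 kg / 1025 kg m⁻³ = 2.556×10^11 m³.
Δh per year = 2.556×10^11 / 3.64×10^14 = 7.02×10^-4 m = 0.702 mm.

≈ 0.702 mm/yr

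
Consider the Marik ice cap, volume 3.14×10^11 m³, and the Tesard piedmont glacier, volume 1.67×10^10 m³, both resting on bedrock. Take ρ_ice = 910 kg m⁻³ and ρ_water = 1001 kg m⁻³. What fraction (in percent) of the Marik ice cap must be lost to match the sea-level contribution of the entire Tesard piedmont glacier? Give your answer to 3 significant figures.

≈ 5.32 %

Equal sea-level rise means equal mass of meltwater, i.e. equal mass of ice lost.
Ice mass of Tesard: 1.520×10^13 kg; ice mass of Marik: 2.857×10^14 kg.
Fraction required = 1.520×10^13 / 2.857×10^14 = 0.0532 → 5.32 %.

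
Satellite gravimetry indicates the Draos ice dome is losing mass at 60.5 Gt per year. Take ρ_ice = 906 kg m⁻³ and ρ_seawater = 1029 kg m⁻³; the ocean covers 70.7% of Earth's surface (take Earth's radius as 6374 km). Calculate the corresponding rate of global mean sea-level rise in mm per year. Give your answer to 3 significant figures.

≈ 0.163 mm/yr

ρ_w = 1029 kg m⁻³. Annual water volume added = 60.5 Gt / ρ_w = 6.050×10^13 kg / 1029 kg m⁻³ = 5.879×10^10 m³.
Δh per year = 5.879×10^10 / 3.61×10^14 = 1.63×10^-4 m = 0.163 mm.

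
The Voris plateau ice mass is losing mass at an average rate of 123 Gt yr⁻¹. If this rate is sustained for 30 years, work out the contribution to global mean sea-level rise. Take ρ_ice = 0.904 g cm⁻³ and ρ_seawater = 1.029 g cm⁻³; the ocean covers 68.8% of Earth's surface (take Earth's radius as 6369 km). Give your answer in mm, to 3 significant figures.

≈ 10.2 mm

Total mass lost = 123 Gt/yr × 30 yr = 3690 Gt = 3.690×10^15 kg.
ρ_w = 1.029 g cm⁻³ = 1029 kg m⁻³, so water volume = 3.690×10^15 / 1029 = 3.586×10^12 m³.
Δh = 3.586×10^12 / 3.51×10^14 = 0.0102 m = 10.2 mm.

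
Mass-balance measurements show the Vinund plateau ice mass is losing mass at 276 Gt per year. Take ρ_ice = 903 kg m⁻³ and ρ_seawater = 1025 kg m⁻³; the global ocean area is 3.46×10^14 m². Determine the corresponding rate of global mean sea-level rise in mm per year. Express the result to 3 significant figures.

ρ_w = 1025 kg m⁻³. Annual water volume added = 276 Gt / ρ_w = 2.760×10^14 kg / 1025 kg m⁻³ = 2.693×10^11 m³.
Δh per year = 2.693×10^11 / 3.46×10^14 = 7.78×10^-4 m = 0.778 mm.

≈ 0.778 mm/yr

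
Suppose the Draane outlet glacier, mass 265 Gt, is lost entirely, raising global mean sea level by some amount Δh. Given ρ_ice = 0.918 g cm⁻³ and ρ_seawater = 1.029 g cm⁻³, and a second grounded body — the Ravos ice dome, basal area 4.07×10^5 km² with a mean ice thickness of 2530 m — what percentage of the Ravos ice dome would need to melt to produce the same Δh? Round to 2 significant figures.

≈ 0.028 %

Equal sea-level rise means equal mass of meltwater, i.e. equal mass of ice lost.
Ice mass of Draane: 2.650×10^14 kg; ice mass of Ravos: 9.453×10^17 kg.
Fraction required = 2.650×10^14 / 9.453×10^17 = 2.80×10^-4 → 0.028 %.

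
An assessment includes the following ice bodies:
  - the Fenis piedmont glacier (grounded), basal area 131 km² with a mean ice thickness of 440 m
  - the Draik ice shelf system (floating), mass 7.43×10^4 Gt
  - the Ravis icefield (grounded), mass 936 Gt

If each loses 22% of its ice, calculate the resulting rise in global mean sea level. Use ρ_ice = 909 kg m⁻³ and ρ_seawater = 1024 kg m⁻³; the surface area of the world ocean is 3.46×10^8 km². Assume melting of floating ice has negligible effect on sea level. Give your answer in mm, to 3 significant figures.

Fenis: ice volume = 131 km² × 440 m = 57.64 km³; 0.22 × 57.64 × (909/1024) = 11.26 km³ of water.
The Draik ice shelf system is floating and already displaces its own weight of water, so its melt adds essentially nothing to sea level.
Ravis: 0.22 × 936 Gt = 2.059×10^14 kg; dividing by ρ_w = 1024 kg m⁻³ gives 2.011×10^11 m³ of water.
Total added water ≈ 2.124×10^11 m³ over 3.46×10^14 m² → Δh = 6.14×10^-4 m = 0.614 mm.

≈ 0.614 mm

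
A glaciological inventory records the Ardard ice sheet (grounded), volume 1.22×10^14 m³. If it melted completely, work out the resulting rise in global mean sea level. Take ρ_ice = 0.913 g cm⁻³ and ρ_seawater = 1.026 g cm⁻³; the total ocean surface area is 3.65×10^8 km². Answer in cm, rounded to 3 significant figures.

≈ 29.7 cm

Ardard: 1.22×10^14 m³ × (913/1026) = 1.086×10^14 m³ of water.
Spread over 3.65×10^14 m² of ocean, Δh = 1.086×10^14 / 3.65×10^14 = 0.297 m = 29.7 cm.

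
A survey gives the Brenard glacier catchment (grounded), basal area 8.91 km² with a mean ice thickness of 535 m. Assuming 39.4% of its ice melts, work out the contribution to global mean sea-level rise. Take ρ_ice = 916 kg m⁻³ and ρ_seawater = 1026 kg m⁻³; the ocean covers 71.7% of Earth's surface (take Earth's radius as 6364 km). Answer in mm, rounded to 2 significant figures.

≈ 4.6×10^-3 mm

Brenard: ice volume = 8.91 km² × 535 m = 4.767 km³; 0.394 × 4.767 × (916/1026) = 1.677 km³ of water.
Spread over 3.65×10^14 m² of ocean, Δh = 1.677×10^9 / 3.65×10^14 = 4.60×10^-6 m = 4.6×10^-3 mm.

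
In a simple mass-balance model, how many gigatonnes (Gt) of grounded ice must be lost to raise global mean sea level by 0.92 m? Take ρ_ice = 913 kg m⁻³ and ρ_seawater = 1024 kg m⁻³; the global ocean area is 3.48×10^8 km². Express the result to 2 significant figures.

≈ 3.3×10^5 Gt

Required water volume = Δh × A = 0.92 m × 3.48×10^14 m² = 3.202×10^14 m³.
ρ_w = 1024 kg m⁻³, so the mass of water = 3.202×10^14 m³ × 1024 kg m⁻³ = 3.278×10^17 kg = 3.3×10^5 Gt (and the same mass of ice, by conservation).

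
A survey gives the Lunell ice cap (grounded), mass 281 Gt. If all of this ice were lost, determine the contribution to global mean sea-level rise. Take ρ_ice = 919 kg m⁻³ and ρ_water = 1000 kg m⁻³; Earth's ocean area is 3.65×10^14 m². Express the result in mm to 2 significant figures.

Lunell: 281 Gt = 2.810×10^14 kg; dividing by ρ_w = 1000 kg m⁻³ gives 2.810×10^11 m³ of water.
Spread over 3.65×10^14 m² of ocean, Δh = 2.810×10^11 / 3.65×10^14 = 7.70×10^-4 m = 0.77 mm.

≈ 0.77 mm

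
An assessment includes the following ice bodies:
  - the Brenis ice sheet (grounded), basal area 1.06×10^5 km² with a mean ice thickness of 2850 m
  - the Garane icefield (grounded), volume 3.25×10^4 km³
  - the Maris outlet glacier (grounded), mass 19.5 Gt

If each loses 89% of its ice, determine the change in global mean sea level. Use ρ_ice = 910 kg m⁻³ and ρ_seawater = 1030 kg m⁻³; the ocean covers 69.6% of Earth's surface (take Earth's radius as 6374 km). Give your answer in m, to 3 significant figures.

Brenis: ice volume = 1.06×10^5 km² × 2850 m = 3.021×10^5 km³; 0.89 × 3.021×10^5 × (910/1030) = 2.375×10^5 km³ of water.
Garane: 0.89 × 3.25×10^4 km³ × (910/1030) = 2.556×10^4 km³ of water.
Maris: 0.89 × 19.5 Gt = 1.736×10^13 kg; dividing by ρ_w = 1030 kg m⁻³ gives 1.685×10^10 m³ of water.
Total added water ≈ 2.631×10^14 m³ over 3.55×10^14 m² → Δh = 0.740 m.

≈ 0.740 m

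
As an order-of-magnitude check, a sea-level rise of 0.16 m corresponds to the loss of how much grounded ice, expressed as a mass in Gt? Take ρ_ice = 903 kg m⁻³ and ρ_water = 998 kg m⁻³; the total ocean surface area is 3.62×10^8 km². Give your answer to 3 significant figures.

Required water volume = Δh × A = 0.16 m × 3.62×10^14 m² = 5.792×10^13 m³.
ρ_w = 998 kg m⁻³, so the mass of water = 5.792×10^13 m³ × 998 kg m⁻³ = 5.780×10^16 kg = 5.78×10^4 Gt (and the same mass of ice, by conservation).

≈ 5.78×10^4 Gt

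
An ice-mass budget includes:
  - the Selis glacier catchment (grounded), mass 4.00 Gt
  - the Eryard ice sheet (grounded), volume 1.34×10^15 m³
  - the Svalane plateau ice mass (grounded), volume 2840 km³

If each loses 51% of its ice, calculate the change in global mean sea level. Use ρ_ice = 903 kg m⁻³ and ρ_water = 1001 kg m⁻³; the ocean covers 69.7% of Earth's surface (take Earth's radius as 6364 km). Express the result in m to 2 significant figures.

≈ 1.7 m

Selis: 0.51 × 4.00 Gt = 2.040×10^12 kg; dividing by ρ_w = 1001 kg m⁻³ gives 2.038×10^9 m³ of water.
Eryard: 0.51 × 1.34×10^15 m³ × (903/1001) = 6.165×10^14 m³ of water.
Svalane: 0.51 × 2840 km³ × (903/1001) = 1307 km³ of water.
Total added water ≈ 6.178×10^14 m³ over 3.55×10^14 m² → Δh = 1.74 m.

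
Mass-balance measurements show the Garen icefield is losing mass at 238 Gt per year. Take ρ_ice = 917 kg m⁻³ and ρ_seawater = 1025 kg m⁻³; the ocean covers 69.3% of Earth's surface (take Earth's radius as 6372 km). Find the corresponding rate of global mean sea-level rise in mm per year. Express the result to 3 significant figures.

≈ 0.657 mm/yr

ρ_w = 1025 kg m⁻³. Annual water volume added = 238 Gt / ρ_w = 2.380×10^14 kg / 1025 kg m⁻³ = 2.322×10^11 m³.
Δh per year = 2.322×10^11 / 3.54×10^14 = 6.57×10^-4 m = 0.657 mm.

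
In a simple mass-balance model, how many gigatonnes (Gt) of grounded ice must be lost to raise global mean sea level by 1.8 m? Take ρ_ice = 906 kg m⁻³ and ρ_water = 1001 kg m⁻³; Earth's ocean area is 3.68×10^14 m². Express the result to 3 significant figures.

Required water volume = Δh × A = 1.8 m × 3.68×10^14 m² = 6.624×10^14 m³.
ρ_w = 1001 kg m⁻³, so the mass of water = 6.624×10^14 m³ × 1001 kg m⁻³ = 6.631×10^17 kg = 6.63×10^5 Gt (and the same mass of ice, by conservation).

≈ 6.63×10^5 Gt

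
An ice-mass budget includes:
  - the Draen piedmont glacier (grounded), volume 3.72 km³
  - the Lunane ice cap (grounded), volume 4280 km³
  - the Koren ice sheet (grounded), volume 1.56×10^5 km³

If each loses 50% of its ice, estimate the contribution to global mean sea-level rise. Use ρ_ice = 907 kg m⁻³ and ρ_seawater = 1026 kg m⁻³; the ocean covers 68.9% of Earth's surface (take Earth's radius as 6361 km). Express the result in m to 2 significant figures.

Draen: 0.5 × 3.72 km³ × (907/1026) = 1.644 km³ of water.
Lunane: 0.5 × 4280 km³ × (907/1026) = 1892 km³ of water.
Koren: 0.5 × 1.56×10^5 km³ × (907/1026) = 6.895×10^4 km³ of water.
Total added water ≈ 7.085×10^13 m³ over 3.50×10^14 m² → Δh = 0.202 m.

≈ 0.20 m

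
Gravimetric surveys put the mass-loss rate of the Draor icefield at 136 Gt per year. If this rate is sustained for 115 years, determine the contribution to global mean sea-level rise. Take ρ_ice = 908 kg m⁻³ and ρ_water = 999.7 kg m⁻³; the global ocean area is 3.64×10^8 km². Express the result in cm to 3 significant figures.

≈ 4.30 cm

Total mass lost = 136 Gt/yr × 115 yr = 1.564×10^4 Gt = 1.564×10^16 kg.
ρ_w = 999.7 kg m⁻³, so water volume = 1.564×10^16 / 999.7 = 1.564×10^13 m³.
Δh = 1.564×10^13 / 3.64×10^14 = 0.0430 m = 4.30 cm.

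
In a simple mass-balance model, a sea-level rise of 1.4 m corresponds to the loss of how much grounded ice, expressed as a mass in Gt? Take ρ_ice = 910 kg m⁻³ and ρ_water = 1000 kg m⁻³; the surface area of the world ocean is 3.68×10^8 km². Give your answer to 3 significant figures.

≈ 5.15×10^5 Gt

Required water volume = Δh × A = 1.4 m × 3.68×10^14 m² = 5.152×10^14 m³.
ρ_w = 1000 kg m⁻³, so the mass of water = 5.152×10^14 m³ × 1000 kg m⁻³ = 5.152×10^17 kg = 5.15×10^5 Gt (and the same mass of ice, by conservation).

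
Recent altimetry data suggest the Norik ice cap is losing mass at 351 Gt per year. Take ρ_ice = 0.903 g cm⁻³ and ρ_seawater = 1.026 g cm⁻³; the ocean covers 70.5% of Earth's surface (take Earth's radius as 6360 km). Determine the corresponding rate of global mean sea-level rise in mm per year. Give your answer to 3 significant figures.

≈ 0.955 mm/yr

ρ_w = 1.026 g cm⁻³ = 1026 kg m⁻³. Annual water volume added = 351 Gt / ρ_w = 3.510×10^14 kg / 1026 kg m⁻³ = 3.421×10^11 m³.
Δh per year = 3.421×10^11 / 3.58×10^14 = 9.55×10^-4 m = 0.955 mm.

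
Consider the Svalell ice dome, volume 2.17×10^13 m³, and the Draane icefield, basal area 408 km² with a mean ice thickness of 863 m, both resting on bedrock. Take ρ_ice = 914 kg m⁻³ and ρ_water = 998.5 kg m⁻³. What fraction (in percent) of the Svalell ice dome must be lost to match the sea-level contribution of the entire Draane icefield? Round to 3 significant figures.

Equal sea-level rise means equal mass of meltwater, i.e. equal mass of ice lost.
Ice mass of Draane: 3.218×10^14 kg; ice mass of Svalell: 1.983×10^16 kg.
Fraction required = 3.218×10^14 / 1.983×10^16 = 0.0162 → 1.62 %.

≈ 1.62 %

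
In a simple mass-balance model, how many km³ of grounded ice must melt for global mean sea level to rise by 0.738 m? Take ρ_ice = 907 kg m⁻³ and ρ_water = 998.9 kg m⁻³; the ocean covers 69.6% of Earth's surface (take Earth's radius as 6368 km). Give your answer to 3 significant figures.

≈ 2.88×10^5 km³

Required water volume = Δh × A = 0.738 m × 3.55×10^14 m² = 2.617×10^14 m³ = 2.617×10^5 km³.
Ice volume = water volume × ρ_w/ρ_ice = 2.617×10^5 × 998.9/907 = 2.88×10^5 km³.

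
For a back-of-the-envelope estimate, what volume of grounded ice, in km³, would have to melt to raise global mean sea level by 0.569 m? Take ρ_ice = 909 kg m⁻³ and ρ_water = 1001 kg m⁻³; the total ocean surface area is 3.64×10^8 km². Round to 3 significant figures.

≈ 2.28×10^5 km³

Required water volume = Δh × A = 0.569 m × 3.64×10^14 m² = 2.071×10^14 m³ = 2.071×10^5 km³.
Ice volume = water volume × ρ_w/ρ_ice = 2.071×10^5 × 1001/909 = 2.28×10^5 km³.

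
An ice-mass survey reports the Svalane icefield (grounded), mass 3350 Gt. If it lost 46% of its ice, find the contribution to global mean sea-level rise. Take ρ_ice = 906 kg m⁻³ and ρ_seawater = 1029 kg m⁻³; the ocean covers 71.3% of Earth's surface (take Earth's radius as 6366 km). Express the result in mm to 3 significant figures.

≈ 4.12 mm

Svalane: 0.46 × 3350 Gt = 1.541×10^15 kg; dividing by ρ_w = 1029 kg m⁻³ gives 1.498×10^12 m³ of water.
Spread over 3.63×10^14 m² of ocean, Δh = 1.498×10^12 / 3.63×10^14 = 4.12×10^-3 m = 4.12 mm.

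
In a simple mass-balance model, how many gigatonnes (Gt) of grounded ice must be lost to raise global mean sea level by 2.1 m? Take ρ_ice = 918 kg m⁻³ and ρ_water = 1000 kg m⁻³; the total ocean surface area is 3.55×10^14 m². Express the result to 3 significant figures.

Required water volume = Δh × A = 2.1 m × 3.55×10^14 m² = 7.455×10^14 m³.
ρ_w = 1000 kg m⁻³, so the mass of water = 7.455×10^14 m³ × 1000 kg m⁻³ = 7.455×10^17 kg = 7.46×10^5 Gt (and the same mass of ice, by conservation).

≈ 7.46×10^5 Gt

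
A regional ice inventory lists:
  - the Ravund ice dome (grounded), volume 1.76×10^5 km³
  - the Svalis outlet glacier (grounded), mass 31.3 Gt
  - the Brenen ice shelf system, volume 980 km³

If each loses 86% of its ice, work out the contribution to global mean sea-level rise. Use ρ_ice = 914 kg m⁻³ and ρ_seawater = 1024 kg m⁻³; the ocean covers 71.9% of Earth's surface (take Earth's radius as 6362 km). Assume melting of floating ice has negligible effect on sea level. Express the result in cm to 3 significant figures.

Ravund: 0.86 × 1.76×10^5 km³ × (914/1024) = 1.351×10^5 km³ of water.
Svalis: 0.86 × 31.3 Gt = 2.692×10^13 kg; dividing by ρ_w = 1024 kg m⁻³ gives 2.629×10^10 m³ of water.
The Brenen ice shelf system is floating and already displaces its own weight of water, so its melt adds essentially nothing to sea level.
Total added water ≈ 1.351×10^14 m³ over 3.66×10^14 m² → Δh = 0.370 m = 37.0 cm.

≈ 37.0 cm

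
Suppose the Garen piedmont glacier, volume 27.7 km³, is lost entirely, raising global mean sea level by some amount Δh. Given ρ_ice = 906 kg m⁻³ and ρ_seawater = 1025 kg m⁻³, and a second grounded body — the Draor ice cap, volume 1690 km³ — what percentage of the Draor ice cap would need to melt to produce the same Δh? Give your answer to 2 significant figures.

≈ 1.6 %

Equal sea-level rise means equal mass of meltwater, i.e. equal mass of ice lost.
Ice mass of Garen: 2.510×10^13 kg; ice mass of Draor: 1.531×10^15 kg.
Fraction required = 2.510×10^13 / 1.531×10^15 = 0.0164 → 1.6 %.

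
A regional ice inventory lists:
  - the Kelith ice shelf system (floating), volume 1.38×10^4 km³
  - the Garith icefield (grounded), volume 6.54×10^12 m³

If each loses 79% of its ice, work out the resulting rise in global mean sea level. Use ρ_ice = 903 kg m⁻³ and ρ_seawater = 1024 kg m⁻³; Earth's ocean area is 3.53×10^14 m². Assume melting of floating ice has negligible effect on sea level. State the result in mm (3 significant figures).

≈ 12.9 mm

The Kelith ice shelf system is floating and already displaces its own weight of water, so its melt adds essentially nothing to sea level.
Garith: 0.79 × 6.54×10^12 m³ × (903/1024) = 4.556×10^12 m³ of water.
Total added water ≈ 4.556×10^12 m³ over 3.53×10^14 m² → Δh = 0.0129 m = 12.9 mm.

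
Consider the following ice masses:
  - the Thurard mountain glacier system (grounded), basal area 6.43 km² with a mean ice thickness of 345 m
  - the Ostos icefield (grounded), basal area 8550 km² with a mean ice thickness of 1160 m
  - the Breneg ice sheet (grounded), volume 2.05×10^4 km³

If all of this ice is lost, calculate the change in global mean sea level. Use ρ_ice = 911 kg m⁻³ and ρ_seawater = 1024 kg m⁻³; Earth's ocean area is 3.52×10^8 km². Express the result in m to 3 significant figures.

≈ 0.0769 m

Thurard: ice volume = 6.43 km² × 345 m = 2.218 km³; 2.218 × (911/1024) = 1.974 km³ of water.
Ostos: ice volume = 8550 km² × 1160 m = 9918 km³; 9918 × (911/1024) = 8824 km³ of water.
Breneg: 2.05×10^4 km³ × (911/1024) = 1.824×10^4 km³ of water.
Total added water ≈ 2.706×10^13 m³ over 3.52×10^14 m² → Δh = 0.0769 m.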